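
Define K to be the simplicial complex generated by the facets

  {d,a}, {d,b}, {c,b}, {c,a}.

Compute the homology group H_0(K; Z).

H_0 ≅ Z.

K has 4 vertices, 4 edges.
rank ∂_0 = 0, rank ∂_1 = 3 ⇒ b_0 = 4 − 0 − 3 = 1; all invariant factors of ∂_1 are 1 so no torsion. So H_0 ≅ Z.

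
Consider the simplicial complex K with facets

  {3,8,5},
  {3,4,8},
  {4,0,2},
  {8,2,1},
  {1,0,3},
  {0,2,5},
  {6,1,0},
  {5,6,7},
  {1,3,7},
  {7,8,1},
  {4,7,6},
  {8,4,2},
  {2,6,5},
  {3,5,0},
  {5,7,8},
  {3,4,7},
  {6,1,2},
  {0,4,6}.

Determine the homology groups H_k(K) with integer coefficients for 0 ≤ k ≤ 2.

Fix the vertex order 0 < 1 < 2 < 3 < 4 < 5 < 6 < 7 < 8 and write every simplex with vertices in increasing order. Then dim K = 2 and the simplices of K are:

  0-simplices (9): [0], [1], [2], [3], [4], [5], [6], [7], [8]
  1-simplices (27): (27 of them)
  2-simplices (18): [0,1,3], [0,1,6], [0,2,4], [0,2,5], [0,3,5], [0,4,6], [1,2,6], [1,2,8], [1,3,7], [1,7,8], [2,4,8], [2,5,6], [3,4,7], [3,4,8], [3,5,8], [4,6,7], [5,6,7], [5,7,8]

Hence C_0 ≅ Z^9, C_1 ≅ Z^27, C_2 ≅ Z^18.

Boundary ∂_1: C_1 → C_0 maps an edge to its endpoints' difference, ∂[p,q] = q − p. For instance
  ∂[6,7] = [7] − [6].
As a 9×27 matrix over Z this has rank 8, with invariant factors (1,1,1,1,1,1,1,1).

The boundary map ∂_2: C_2 → C_1 sends each 2-simplex [p,q,r] to [q,r] − [p,r] + [p,q]. For instance
  ∂[4,6,7] = [6,7] − [4,7] + [4,6],
  ∂[3,4,8] = [4,8] − [3,8] + [3,4].
The 27×18 boundary matrix has rank 18 and Smith normal form diag(1,1,1,1,1,1,1,1,1,1,1,1,1,1,1,1,1,2).

Computing H_k = (kernel of ∂_k) / (image of ∂_{k+1}):

  H_0: rank C_0 − rank ∂_1 = 9 − 8 = 1, and the invariant factors of ∂_1 are all 1, so H_0 = Z.
  H_1: rank ker ∂_1 − rank ∂_2 = (27 − 8) − 18 = 1, and ∂_2 has invariant factor 2 > 1, so H_1 = Z ⊕ Z/2.
  H_2: rank ker ∂_2 − rank ∂_3 = (18 − 18) − 0 = 0, and there is no ∂_3, so H_2 = 0.

H_0 = Z,  H_1 = Z ⊕ Z/2,  H_2 = 0.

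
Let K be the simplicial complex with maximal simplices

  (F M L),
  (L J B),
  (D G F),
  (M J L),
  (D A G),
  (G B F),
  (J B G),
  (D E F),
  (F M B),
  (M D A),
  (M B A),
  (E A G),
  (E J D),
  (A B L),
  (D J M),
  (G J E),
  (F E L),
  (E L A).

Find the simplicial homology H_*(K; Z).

Fix the vertex order A < B < D < E < F < G < J < L < M and write every simplex with vertices in increasing order. Then dim K = 2 and the simplices of K are:

  0-simplices (9): A, B, D, E, F, G, J, L, M
  1-simplices (27): AB, AD, AE, AG, AL, AM, BF, BG, BJ, BL, BM, DE, DF, DG, DJ, DM, EF, EG, EJ, EL, FG, FL, FM, GJ, JL, JM, LM
  2-simplices (18): ABL, ABM, ADG, ADM, AEG, AEL, BFG, BFM, BGJ, BJL, DEF, DEJ, DFG, DJM, EFL, EGJ, FLM, JLM

giving chain groups C_0 ≅ Z^9, C_1 ≅ Z^27, C_2 ≅ Z^18.

∂_1: C_1 → C_0 is given by ∂[p,q] = [q] − [p]. For instance
  ∂AM = M − A.
The resulting 9×27 matrix has rank 8, and its Smith normal form has invariant factors (1,1,1,1,1,1,1,1).

∂_2: C_2 → C_1 maps a triangle to the signed sum of its edges. For instance
  ∂FLM = LM − FM + FL,
  ∂ADM = DM − AM + AD.
As a 27×18 matrix over Z this has rank 18, with invariant factors (1,1,1,1,1,1,1,1,1,1,1,1,1,1,1,1,1,2).

Computing H_k = (kernel of ∂_k) / (image of ∂_{k+1}):

  H_0: rank C_0 − rank ∂_1 = 9 − 8 = 1, and the invariant factors of ∂_1 are all 1, so H_0 = Z.
  H_1: rank ker ∂_1 − rank ∂_2 = (27 − 8) − 18 = 1, and ∂_2 has invariant factor 2 > 1, so H_1 = Z ⊕ Z/2.
  H_2: rank ker ∂_2 − rank ∂_3 = (18 − 18) − 0 = 0, and there is no ∂_3, so H_2 = 0.

As a check, the Euler characteristic is 9 − 27 + 18 = 0, which agrees with 1 − 1 + 0 = 0.

H_0 ≅ Z,  H_1 ≅ Z ⊕ Z/2,  H_2 = 0.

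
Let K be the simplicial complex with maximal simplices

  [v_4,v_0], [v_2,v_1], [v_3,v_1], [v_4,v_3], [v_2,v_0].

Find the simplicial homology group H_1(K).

H_1 = Z.

Take the total order v_0 < v_1 < v_2 < v_3 < v_4 on the vertex set. Then K (dimension 1) consists of the simplices:

  0-simplices (5): [v_0], [v_1], [v_2], [v_3], [v_4]
  1-simplices (5): [v_0,v_2], [v_0,v_4], [v_1,v_2], [v_1,v_3], [v_3,v_4]

so the chain groups are C_0 ≅ Z^5, C_1 ≅ Z^5.

The boundary map ∂_1: C_1 → C_0 maps an edge to its endpoints' difference, ∂[p,q] = q − p. For instance
  ∂[v_1,v_3] = [v_3] − [v_1].
The 5×5 boundary matrix has rank 4 and Smith normal form diag(1,1,1,1).

Computing H_k = (kernel of ∂_k) / (image of ∂_{k+1}):

  H_1: rank ker ∂_1 − rank ∂_2 = (5 − 4) − 0 = 1, and there is no ∂_2, so H_1 = Z.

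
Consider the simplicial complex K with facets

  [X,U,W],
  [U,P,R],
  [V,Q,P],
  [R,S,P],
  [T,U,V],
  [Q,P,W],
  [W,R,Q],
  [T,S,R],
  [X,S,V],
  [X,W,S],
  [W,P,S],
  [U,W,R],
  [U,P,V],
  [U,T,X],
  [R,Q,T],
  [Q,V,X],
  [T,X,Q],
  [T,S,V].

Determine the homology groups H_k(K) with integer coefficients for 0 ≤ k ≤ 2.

Take the total order P < Q < R < S < T < U < V < W < X on the vertex set. Then K (dimension 2) consists of the simplices:

  0-simplices (9): P, Q, R, S, T, U, V, W, X
  1-simplices (27): PQ, PR, PS, PU, PV, PW, QR, QT, QV, QW, QX, RS, RT, RU, RW, ST, SV, SW, SX, TU, TV, TX, UV, UW, UX, VX, WX
  2-simplices (18): PQV, PQW, PRS, PRU, PSW, PUV, QRT, QRW, QTX, QVX, RST, RUW, STV, SVX, SWX, TUV, TUX, UWX

giving chain groups C_0 ≅ Z^9, C_1 ≅ Z^27, C_2 ≅ Z^18.

The boundary map ∂_1: C_1 → C_0 maps an edge to its endpoints' difference, ∂[p,q] = q − p. For instance
  ∂VX = X − V.
This gives a 9×27 integer matrix of rank 8; reducing to Smith normal form yields diagonal entries (1,1,1,1,1,1,1,1).

∂_2: C_2 → C_1 sends each 2-simplex [p,q,r] to [q,r] − [p,r] + [p,q]. For instance
  ∂QTX = TX − QX + QT,
  ∂STV = TV − SV + ST.
This gives a 27×18 integer matrix of rank 18; reducing to Smith normal form yields diagonal entries (1,1,1,1,1,1,1,1,1,1,1,1,1,1,1,1,1,2).

Reading off H_k = ker ∂_k / im ∂_{k+1}:

  H_0: rank C_0 − rank ∂_1 = 9 − 8 = 1, and the invariant factors of ∂_1 are all 1, so H_0 ≅ Z.
  H_1: rank ker ∂_1 − rank ∂_2 = (27 − 8) − 18 = 1, and ∂_2 has invariant factor 2 > 1, so H_1 ≅ Z ⊕ Z/2Z.
  H_2: rank ker ∂_2 − rank ∂_3 = (18 − 18) − 0 = 0, and there is no ∂_3, so H_2 ≅ 0.

As a check, the Euler characteristic is 9 − 27 + 18 = 0, which agrees with 1 − 1 + 0 = 0.

H_0 ≅ Z,  H_1 ≅ Z ⊕ Z/2Z,  H_2 = 0.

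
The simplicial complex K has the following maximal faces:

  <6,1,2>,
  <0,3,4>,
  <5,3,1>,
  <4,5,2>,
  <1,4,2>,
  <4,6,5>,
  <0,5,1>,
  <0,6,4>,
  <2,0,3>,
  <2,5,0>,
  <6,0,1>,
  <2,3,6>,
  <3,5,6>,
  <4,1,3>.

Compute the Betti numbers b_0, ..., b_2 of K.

Fix the vertex order 0 < 1 < 2 < 3 < 4 < 5 < 6 and write every simplex with vertices in increasing order. Then dim K = 2 and the simplices of K are:

  0-simplices (7): [0], [1], [2], [3], [4], [5], [6]
  1-simplices (21): [0,1], [0,2], [0,3], [0,4], [0,5], [0,6], [1,2], [1,3], [1,4], [1,5], [1,6], [2,3], [2,4], [2,5], [2,6], [3,4], [3,5], [3,6], [4,5], [4,6], [5,6]
  2-simplices (14): [0,1,5], [0,1,6], [0,2,3], [0,2,5], [0,3,4], [0,4,6], [1,2,4], [1,2,6], [1,3,4], [1,3,5], [2,3,6], [2,4,5], [3,5,6], [4,5,6]

Hence C_0 ≅ Z^7, C_1 ≅ Z^21, C_2 ≅ Z^14.

∂_1: C_1 → C_0 maps an edge to its endpoints' difference, ∂[p,q] = q − p. For instance
  ∂[2,3] = [3] − [2].
The 7×21 boundary matrix has rank 6 and Smith normal form diag(1,1,1,1,1,1).

The boundary map ∂_2: C_2 → C_1 acts by ∂[p,q,r] = [q,r] − [p,r] + [p,q]. For instance
  ∂[2,4,5] = [4,5] − [2,5] + [2,4],
  ∂[2,3,6] = [3,6] − [2,6] + [2,3].
As a 21×14 matrix over Z this has rank 13, with invariant factors (1,1,1,1,1,1,1,1,1,1,1,1,1).

Computing H_k = (kernel of ∂_k) / (image of ∂_{k+1}):

  H_0: rank C_0 − rank ∂_1 = 7 − 6 = 1, and the invariant factors of ∂_1 are all 1, so H_0 = Z.
  H_1: rank ker ∂_1 − rank ∂_2 = (21 − 6) − 13 = 2, and the invariant factors of ∂_2 are all 1, so H_1 = Z^2.
  H_2: rank ker ∂_2 − rank ∂_3 = (14 − 13) − 0 = 1, and there is no ∂_3, so H_2 = Z.

As a check, the Euler characteristic is 7 − 21 + 14 = 0, which agrees with 1 − 2 + 1 = 0.

Hence the Betti numbers are b_0 = 1, b_1 = 2, b_2 = 1.

b_0 = 1, b_1 = 2, b_2 = 1.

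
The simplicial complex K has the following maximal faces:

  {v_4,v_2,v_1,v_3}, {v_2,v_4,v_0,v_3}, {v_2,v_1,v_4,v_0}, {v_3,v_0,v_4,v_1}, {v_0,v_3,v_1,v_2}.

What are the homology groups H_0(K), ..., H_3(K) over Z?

Fix the vertex order v_0 < v_1 < v_2 < v_3 < v_4 and write every simplex with vertices in increasing order. Then dim K = 3 and the simplices of K are:

  0-simplices (5): [v_0], [v_1], [v_2], [v_3], [v_4]
  1-simplices (10): [v_0,v_1], [v_0,v_2], [v_0,v_3], [v_0,v_4], [v_1,v_2], [v_1,v_3], [v_1,v_4], [v_2,v_3], [v_2,v_4], [v_3,v_4]
  2-simplices (10): [v_0,v_1,v_2], [v_0,v_1,v_3], [v_0,v_1,v_4], [v_0,v_2,v_3], [v_0,v_2,v_4], [v_0,v_3,v_4], [v_1,v_2,v_3], [v_1,v_2,v_4], [v_1,v_3,v_4], [v_2,v_3,v_4]
  3-simplices (5): [v_0,v_1,v_2,v_3], [v_0,v_1,v_2,v_4], [v_0,v_1,v_3,v_4], [v_0,v_2,v_3,v_4], [v_1,v_2,v_3,v_4]

Hence C_0 ≅ Z^5, C_1 ≅ Z^10, C_2 ≅ Z^10, C_3 ≅ Z^5.

The boundary map ∂_1: C_1 → C_0 sends each edge [p,q] (with p < q) to q − p.
The resulting 5×10 matrix has rank 4, and its Smith normal form has invariant factors (1,1,1,1).

Boundary ∂_2: C_2 → C_1 sends each 2-simplex [p,q,r] to [q,r] − [p,r] + [p,q]. For instance
  ∂[v_1,v_2,v_3] = [v_2,v_3] − [v_1,v_3] + [v_1,v_2],
  ∂[v_1,v_3,v_4] = [v_3,v_4] − [v_1,v_4] + [v_1,v_3].
The resulting 10×10 matrix has rank 6, and its Smith normal form has invariant factors (1,1,1,1,1,1).

∂_3: C_3 → C_2 sends each 3-simplex σ to the alternating sum Σ_i (−1)^i (σ with its i-th vertex removed). For instance
  ∂[v_0,v_1,v_3,v_4] = [v_1,v_3,v_4] − [v_0,v_3,v_4] + [v_0,v_1,v_4] − [v_0,v_1,v_3],
  ∂[v_1,v_2,v_3,v_4] = [v_2,v_3,v_4] − [v_1,v_3,v_4] + [v_1,v_2,v_4] − [v_1,v_2,v_3].
The resulting 10×5 matrix has rank 4, and its Smith normal form has invariant factors (1,1,1,1).

Reading off H_k = ker ∂_k / im ∂_{k+1}:

  H_0: rank C_0 − rank ∂_1 = 5 − 4 = 1, and the invariant factors of ∂_1 are all 1, so H_0 ≅ Z.
  H_1: rank ker ∂_1 − rank ∂_2 = (10 − 4) − 6 = 0, and the invariant factors of ∂_2 are all 1, so H_1 ≅ 0.
  H_2: rank ker ∂_2 − rank ∂_3 = (10 − 6) − 4 = 0, and the invariant factors of ∂_3 are all 1, so H_2 ≅ 0.
  H_3: rank ker ∂_3 − rank ∂_4 = (5 − 4) − 0 = 1, and there is no ∂_4, so H_3 ≅ Z.

H_0 ≅ Z,  H_1 = 0,  H_2 = 0,  H_3 ≅ Z.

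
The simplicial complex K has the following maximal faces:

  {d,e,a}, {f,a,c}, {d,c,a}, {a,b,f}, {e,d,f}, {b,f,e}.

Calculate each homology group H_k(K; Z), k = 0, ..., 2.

H_0 ≅ Z,  H_1 ≅ Z,  H_2 = 0.

Order the vertices as a < b < c < d < e < f. Listing each simplex with vertices in this order, K has dimension 2 with simplices:

  0-simplices (6): a, b, c, d, e, f
  1-simplices (12): ab, ac, ad, ae, af, be, bf, cd, cf, de, df, ef
  2-simplices (6): abf, acd, acf, ade, bef, def

Hence C_0 ≅ Z^6, C_1 ≅ Z^12, C_2 ≅ Z^6.

The boundary map ∂_1: C_1 → C_0 is given by ∂[p,q] = [q] − [p]. For instance
  ∂af = f − a.
As a 6×12 matrix over Z this has rank 5, with invariant factors (1,1,1,1,1).

∂_2: C_2 → C_1 sends each 2-simplex [p,q,r] to [q,r] − [p,r] + [p,q]. For instance
  ∂bef = ef − bf + be,
  ∂ade = de − ae + ad.
The 12×6 boundary matrix has rank 6 and Smith normal form diag(1,1,1,1,1,1).

Computing H_k = (kernel of ∂_k) / (image of ∂_{k+1}):

  H_0: rank C_0 − rank ∂_1 = 6 − 5 = 1, and the invariant factors of ∂_1 are all 1, so H_0 = Z.
  H_1: rank ker ∂_1 − rank ∂_2 = (12 − 5) − 6 = 1, and the invariant factors of ∂_2 are all 1, so H_1 = Z.
  H_2: rank ker ∂_2 − rank ∂_3 = (6 − 6) − 0 = 0, and there is no ∂_3, so H_2 = 0.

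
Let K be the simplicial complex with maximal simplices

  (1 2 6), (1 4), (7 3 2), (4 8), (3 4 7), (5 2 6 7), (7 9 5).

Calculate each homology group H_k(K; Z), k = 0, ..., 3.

H_0 = Z,  H_1 = Z,  H_2 = 0,  H_3 = 0.

K has 9 vertices, 16 edges, 8 triangles, 1 3-simplex.
rank ∂_0 = 0, rank ∂_1 = 8 ⇒ b_0 = 9 − 0 − 8 = 1; all invariant factors of ∂_1 are 1 so no torsion. So H_0 ≅ Z.
rank ∂_1 = 8, rank ∂_2 = 7 ⇒ b_1 = 16 − 8 − 7 = 1; all invariant factors of ∂_2 are 1 so no torsion. So H_1 ≅ Z.
rank ∂_2 = 7, rank ∂_3 = 1 ⇒ b_2 = 8 − 7 − 1 = 0; all invariant factors of ∂_3 are 1 so no torsion. So H_2 ≅ 0.
rank ∂_3 = 1, rank ∂_4 = 0 ⇒ b_3 = 1 − 1 − 0 = 0. So H_3 ≅ 0.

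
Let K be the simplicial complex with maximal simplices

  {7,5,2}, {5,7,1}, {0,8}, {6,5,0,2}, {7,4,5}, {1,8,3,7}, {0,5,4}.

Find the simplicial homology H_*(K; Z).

H_0 = Z,  H_1 = Z,  H_2 = 0,  H_3 = 0.

Take the total order 0 < 1 < 2 < 3 < 4 < 5 < 6 < 7 < 8 on the vertex set. Then K (dimension 3) consists of the simplices:

  0-simplices (9): [0], [1], [2], [3], [4], [5], [6], [7], [8]
  1-simplices (19): [0,2], [0,4], [0,5], [0,6], [0,8], [1,3], [1,5], [1,7], [1,8], [2,5], [2,6], [2,7], [3,7], [3,8], [4,5], [4,7], [5,6], [5,7], [7,8]
  2-simplices (12): [0,2,5], [0,2,6], [0,4,5], [0,5,6], [1,3,7], [1,3,8], [1,5,7], [1,7,8], [2,5,6], [2,5,7], [3,7,8], [4,5,7]
  3-simplices (2): [0,2,5,6], [1,3,7,8]

giving chain groups C_0 ≅ Z^9, C_1 ≅ Z^19, C_2 ≅ Z^12, C_3 ≅ Z^2.

Boundary ∂_1: C_1 → C_0 maps an edge to its endpoints' difference, ∂[p,q] = q − p.
The 9×19 boundary matrix has rank 8 and Smith normal form diag(1,1,1,1,1,1,1,1).

The boundary map ∂_2: C_2 → C_1 sends each 2-simplex [p,q,r] to [q,r] − [p,r] + [p,q]. For instance
  ∂[0,2,6] = [2,6] − [0,6] + [0,2],
  ∂[2,5,7] = [5,7] − [2,7] + [2,5].
This gives a 19×12 integer matrix of rank 10; reducing to Smith normal form yields diagonal entries (1,1,1,1,1,1,1,1,1,1).

The boundary map ∂_3: C_3 → C_2 sends each 3-simplex σ to the alternating sum Σ_i (−1)^i (σ with its i-th vertex removed). For instance
  ∂[0,2,5,6] = [2,5,6] − [0,5,6] + [0,2,6] − [0,2,5],
  ∂[1,3,7,8] = [3,7,8] − [1,7,8] + [1,3,8] − [1,3,7].
The 12×2 boundary matrix has rank 2 and Smith normal form diag(1,1).

Reading off H_k = ker ∂_k / im ∂_{k+1}:

  H_0: rank C_0 − rank ∂_1 = 9 − 8 = 1, and the invariant factors of ∂_1 are all 1, so H_0 = Z.
  H_1: rank ker ∂_1 − rank ∂_2 = (19 − 8) − 10 = 1, and the invariant factors of ∂_2 are all 1, so H_1 = Z.
  H_2: rank ker ∂_2 − rank ∂_3 = (12 − 10) − 2 = 0, and the invariant factors of ∂_3 are all 1, so H_2 = 0.
  H_3: rank ker ∂_3 − rank ∂_4 = (2 − 2) − 0 = 0, and there is no ∂_4, so H_3 = 0.

As a check, the Euler characteristic is 9 − 19 + 12 − 2 = 0, which agrees with 1 − 1 + 0 − 0 = 0.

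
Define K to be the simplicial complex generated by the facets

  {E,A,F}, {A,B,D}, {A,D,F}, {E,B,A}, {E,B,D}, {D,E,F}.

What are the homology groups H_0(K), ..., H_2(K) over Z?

H_0 ≅ Z,  H_1 = 0,  H_2 ≅ Z.

Fix the vertex order A < B < D < E < F and write every simplex with vertices in increasing order. Then dim K = 2 and the simplices of K are:

  0-simplices (5): A, B, D, E, F
  1-simplices (9): AB, AD, AE, AF, BD, BE, DE, DF, EF
  2-simplices (6): ABD, ABE, ADF, AEF, BDE, DEF

so the chain groups are C_0 ≅ Z^5, C_1 ≅ Z^9, C_2 ≅ Z^6.

The boundary map ∂_1: C_1 → C_0 is given by ∂[p,q] = [q] − [p]. For instance
  ∂AF = F − A.
As a 5×9 matrix over Z this has rank 4, with invariant factors (1,1,1,1).

∂_2: C_2 → C_1 acts by ∂[p,q,r] = [q,r] − [p,r] + [p,q]. For instance
  ∂ABE = BE − AE + AB,
  ∂ABD = BD − AD + AB.
As a 9×6 matrix over Z this has rank 5, with invariant factors (1,1,1,1,1).

From H_k ≅ ker(∂_k) / im(∂_{k+1}) we obtain:

  H_0: rank C_0 − rank ∂_1 = 5 − 4 = 1, and the invariant factors of ∂_1 are all 1, so H_0 = Z.
  H_1: rank ker ∂_1 − rank ∂_2 = (9 − 4) − 5 = 0, and the invariant factors of ∂_2 are all 1, so H_1 = 0.
  H_2: rank ker ∂_2 − rank ∂_3 = (6 − 5) − 0 = 1, and there is no ∂_3, so H_2 = Z.

As a check, the Euler characteristic is 5 − 9 + 6 = 2, which agrees with 1 − 0 + 1 = 2.
(K is a triangulation of the 2-sphere S^2.)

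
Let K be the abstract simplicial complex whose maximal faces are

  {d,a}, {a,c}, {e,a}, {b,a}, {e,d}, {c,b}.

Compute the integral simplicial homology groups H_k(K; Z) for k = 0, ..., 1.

We work with the vertex ordering a < b < c < d < e. The simplices of K, each written with vertices in increasing order, are:

  0-simplices (5): a, b, c, d, e
  1-simplices (6): ab, ac, ad, ae, bc, de

Hence C_0 ≅ Z^5, C_1 ≅ Z^6.

∂_1: C_1 → C_0 is given by ∂[p,q] = [q] − [p]. For instance
  ∂ae = e − a.
As a 5×6 matrix over Z this has rank 4, with invariant factors (1,1,1,1).

From H_k ≅ ker(∂_k) / im(∂_{k+1}) we obtain:

  H_0: rank C_0 − rank ∂_1 = 5 − 4 = 1, and the invariant factors of ∂_1 are all 1, so H_0 = Z.
  H_1: rank ker ∂_1 − rank ∂_2 = (6 − 4) − 0 = 2, and there is no ∂_2, so H_1 = Z^2.

H_0 ≅ Z,  H_1 ≅ Z^2.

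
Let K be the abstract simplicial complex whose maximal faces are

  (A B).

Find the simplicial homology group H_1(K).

H_1 ≅ 0.

Order the vertices as A < B. Listing each simplex with vertices in this order, K has dimension 1 with simplices:

  0-simplices (2): A, B
  1-simplices (1): AB

Hence C_0 ≅ Z^2, C_1 ≅ Z^1.

The boundary map ∂_1: C_1 → C_0 maps an edge to its endpoints' difference, ∂[p,q] = q − p. For instance
  ∂AB = B − A.
The 2×1 boundary matrix has rank 1 and Smith normal form diag(1).

Computing H_k = (kernel of ∂_k) / (image of ∂_{k+1}):

  H_1: rank ker ∂_1 − rank ∂_2 = (1 − 1) − 0 = 0, and there is no ∂_2, so H_1 ≅ 0.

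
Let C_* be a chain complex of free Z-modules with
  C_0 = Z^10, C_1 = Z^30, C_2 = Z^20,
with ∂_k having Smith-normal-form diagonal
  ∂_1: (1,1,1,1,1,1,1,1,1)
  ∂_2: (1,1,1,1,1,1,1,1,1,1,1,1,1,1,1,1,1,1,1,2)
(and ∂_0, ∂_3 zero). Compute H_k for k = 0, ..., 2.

H_0: b_0 = 10 − 0 − 9 = 1; torsion from ∂_1 factors > 1: none. So H_0 = Z.
H_1: b_1 = 30 − 9 − 20 = 1; torsion from ∂_2 factors > 1: [2]. So H_1 = Z ⊕ Z/2.
H_2: b_2 = 20 − 20 − 0 = 0; torsion from ∂_3 factors > 1: none. So H_2 = 0.

H_0 = Z,  H_1 = Z ⊕ Z/2,  H_2 = 0.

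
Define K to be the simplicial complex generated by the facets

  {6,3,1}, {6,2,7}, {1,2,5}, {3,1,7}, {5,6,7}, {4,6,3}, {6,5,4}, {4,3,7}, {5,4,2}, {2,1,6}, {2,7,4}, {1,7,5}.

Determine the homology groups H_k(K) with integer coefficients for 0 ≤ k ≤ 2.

H_0 ≅ Z,  H_1 ≅ Z_2,  H_2 = 0.

Fix the vertex order 1 < 2 < 3 < 4 < 5 < 6 < 7 and write every simplex with vertices in increasing order. Then dim K = 2 and the simplices of K are:

  0-simplices (7): [1], [2], [3], [4], [5], [6], [7]
  1-simplices (18): [1,2], [1,3], [1,5], [1,6], [1,7], [2,4], [2,5], [2,6], [2,7], [3,4], [3,6], [3,7], [4,5], [4,6], [4,7], [5,6], [5,7], [6,7]
  2-simplices (12): [1,2,5], [1,2,6], [1,3,6], [1,3,7], [1,5,7], [2,4,5], [2,4,7], [2,6,7], [3,4,6], [3,4,7], [4,5,6], [5,6,7]

Hence C_0 ≅ Z^7, C_1 ≅ Z^18, C_2 ≅ Z^12.

∂_1: C_1 → C_0 maps an edge to its endpoints' difference, ∂[p,q] = q − p. For instance
  ∂[5,7] = [7] − [5].
The resulting 7×18 matrix has rank 6, and its Smith normal form has invariant factors (1,1,1,1,1,1).

∂_2: C_2 → C_1 acts by ∂[p,q,r] = [q,r] − [p,r] + [p,q]. For instance
  ∂[1,5,7] = [5,7] − [1,7] + [1,5],
  ∂[1,3,6] = [3,6] − [1,6] + [1,3].
The resulting 18×12 matrix has rank 12, and its Smith normal form has invariant factors (1,1,1,1,1,1,1,1,1,1,1,2).

Now H_k = ker ∂_k / im ∂_{k+1}, so:

  H_0: rank C_0 − rank ∂_1 = 7 − 6 = 1, and the invariant factors of ∂_1 are all 1, so H_0 = Z.
  H_1: rank ker ∂_1 − rank ∂_2 = (18 − 6) − 12 = 0, and ∂_2 has invariant factor 2 > 1, so H_1 = Z_2.
  H_2: rank ker ∂_2 − rank ∂_3 = (12 − 12) − 0 = 0, and there is no ∂_3, so H_2 = 0.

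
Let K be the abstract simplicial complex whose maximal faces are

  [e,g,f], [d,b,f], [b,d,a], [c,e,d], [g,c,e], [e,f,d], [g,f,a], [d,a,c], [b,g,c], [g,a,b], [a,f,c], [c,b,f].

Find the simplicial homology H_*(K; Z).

Take the total order a < b < c < d < e < f < g on the vertex set. Then K (dimension 2) consists of the simplices:

  0-simplices (7): a, b, c, d, e, f, g
  1-simplices (18): ab, ac, ad, af, ag, bc, bd, bf, bg, cd, ce, cf, cg, de, df, ef, eg, fg
  2-simplices (12): abd, abg, acd, acf, afg, bcf, bcg, bdf, cde, ceg, def, efg

giving chain groups C_0 ≅ Z^7, C_1 ≅ Z^18, C_2 ≅ Z^12.

The boundary map ∂_1: C_1 → C_0 sends each edge [p,q] (with p < q) to q − p. For instance
  ∂eg = g − e.
This gives a 7×18 integer matrix of rank 6; reducing to Smith normal form yields diagonal entries (1,1,1,1,1,1).

The boundary map ∂_2: C_2 → C_1 acts by ∂[p,q,r] = [q,r] − [p,r] + [p,q]. For instance
  ∂abg = bg − ag + ab,
  ∂def = ef − df + de.
The 18×12 boundary matrix has rank 12 and Smith normal form diag(1,1,1,1,1,1,1,1,1,1,1,2).

Reading off H_k = ker ∂_k / im ∂_{k+1}:

  H_0: rank C_0 − rank ∂_1 = 7 − 6 = 1, and the invariant factors of ∂_1 are all 1, so H_0 = Z.
  H_1: rank ker ∂_1 − rank ∂_2 = (18 − 6) − 12 = 0, and ∂_2 has invariant factor 2 > 1, so H_1 = Z/2Z.
  H_2: rank ker ∂_2 − rank ∂_3 = (12 − 12) − 0 = 0, and there is no ∂_3, so H_2 = 0.

H_0 ≅ Z,  H_1 ≅ Z/2Z,  H_2 = 0.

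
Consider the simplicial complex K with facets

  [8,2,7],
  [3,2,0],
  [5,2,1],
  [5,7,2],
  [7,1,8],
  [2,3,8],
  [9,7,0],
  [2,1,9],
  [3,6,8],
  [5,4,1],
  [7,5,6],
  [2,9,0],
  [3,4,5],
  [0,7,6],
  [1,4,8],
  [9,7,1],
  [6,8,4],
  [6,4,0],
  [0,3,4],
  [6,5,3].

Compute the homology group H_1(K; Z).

H_1 ≅ Z ⊕ Z_2.

Fix the vertex order 0 < 1 < 2 < 3 < 4 < 5 < 6 < 7 < 8 < 9 and write every simplex with vertices in increasing order. Then dim K = 2 and the simplices of K are:

  0-simplices (10): [0], [1], [2], [3], [4], [5], [6], [7], [8], [9]
  1-simplices (30): (30 of them)
  2-simplices (20): (20 of them)

giving chain groups C_0 ≅ Z^10, C_1 ≅ Z^30, C_2 ≅ Z^20.

Boundary ∂_1: C_1 → C_0 maps an edge to its endpoints' difference, ∂[p,q] = q − p.
As a 10×30 matrix over Z this has rank 9, with invariant factors (1,1,1,1,1,1,1,1,1).

∂_2: C_2 → C_1 acts by ∂[p,q,r] = [q,r] − [p,r] + [p,q]. For instance
  ∂[4,6,8] = [6,8] − [4,8] + [4,6],
  ∂[1,2,9] = [2,9] − [1,9] + [1,2].
As a 30×20 matrix over Z this has rank 20, with invariant factors (1,1,1,1,1,1,1,1,1,1,1,1,1,1,1,1,1,1,1,2).

Reading off H_k = ker ∂_k / im ∂_{k+1}:

  H_1: rank ker ∂_1 − rank ∂_2 = (30 − 9) − 20 = 1, and ∂_2 has invariant factor 2 > 1, so H_1 = Z ⊕ Z_2.

(K is a triangulation of the Klein bottle.)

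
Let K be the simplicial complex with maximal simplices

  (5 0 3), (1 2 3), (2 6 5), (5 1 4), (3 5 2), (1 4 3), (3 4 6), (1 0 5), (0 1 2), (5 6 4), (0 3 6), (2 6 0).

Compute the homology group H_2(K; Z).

H_2 ≅ 0.

Fix the vertex order 0 < 1 < 2 < 3 < 4 < 5 < 6 and write every simplex with vertices in increasing order. Then dim K = 2 and the simplices of K are:

  0-simplices (7): [0], [1], [2], [3], [4], [5], [6]
  1-simplices (18): [0,1], [0,2], [0,3], [0,5], [0,6], [1,2], [1,3], [1,4], [1,5], [2,3], [2,5], [2,6], [3,4], [3,5], [3,6], [4,5], [4,6], [5,6]
  2-simplices (12): [0,1,2], [0,1,5], [0,2,6], [0,3,5], [0,3,6], [1,2,3], [1,3,4], [1,4,5], [2,3,5], [2,5,6], [3,4,6], [4,5,6]

so the chain groups are C_0 ≅ Z^7, C_1 ≅ Z^18, C_2 ≅ Z^12.

Boundary ∂_1: C_1 → C_0 sends each edge [p,q] (with p < q) to q − p. For instance
  ∂[3,6] = [6] − [3].
The 7×18 boundary matrix has rank 6 and Smith normal form diag(1,1,1,1,1,1).

The boundary map ∂_2: C_2 → C_1 maps a triangle to the signed sum of its edges. For instance
  ∂[0,3,5] = [3,5] − [0,5] + [0,3],
  ∂[0,3,6] = [3,6] − [0,6] + [0,3].
The 18×12 boundary matrix has rank 12 and Smith normal form diag(1,1,1,1,1,1,1,1,1,1,1,2).

From H_k ≅ ker(∂_k) / im(∂_{k+1}) we obtain:

  H_2: rank ker ∂_2 − rank ∂_3 = (12 − 12) − 0 = 0, and there is no ∂_3, so H_2 = 0.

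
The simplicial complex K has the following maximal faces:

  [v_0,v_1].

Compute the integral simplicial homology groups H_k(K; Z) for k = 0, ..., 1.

H_0 = Z,  H_1 = 0.

Take the total order v_0 < v_1 on the vertex set. Then K (dimension 1) consists of the simplices:

  0-simplices (2): [v_0], [v_1]
  1-simplices (1): [v_0,v_1]

giving chain groups C_0 ≅ Z^2, C_1 ≅ Z^1.

Boundary ∂_1: C_1 → C_0 is given by ∂[p,q] = [q] − [p].
This gives a 2×1 integer matrix of rank 1; reducing to Smith normal form yields diagonal entries (1).

Computing H_k = (kernel of ∂_k) / (image of ∂_{k+1}):

  H_0: rank C_0 − rank ∂_1 = 2 − 1 = 1, and the invariant factors of ∂_1 are all 1, so H_0 ≅ Z.
  H_1: rank ker ∂_1 − rank ∂_2 = (1 − 1) − 0 = 0, and there is no ∂_2, so H_1 ≅ 0.

As a check, the Euler characteristic is 2 − 1 = 1, which agrees with 1 − 0 = 1.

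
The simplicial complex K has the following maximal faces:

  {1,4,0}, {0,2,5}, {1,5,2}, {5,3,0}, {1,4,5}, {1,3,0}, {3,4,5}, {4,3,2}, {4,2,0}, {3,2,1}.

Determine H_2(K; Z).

H_2 = 0.

K has 6 vertices, 15 edges, 10 triangles.
rank ∂_2 = 10, rank ∂_3 = 0 ⇒ b_2 = 10 − 10 − 0 = 0. So H_2 ≅ 0.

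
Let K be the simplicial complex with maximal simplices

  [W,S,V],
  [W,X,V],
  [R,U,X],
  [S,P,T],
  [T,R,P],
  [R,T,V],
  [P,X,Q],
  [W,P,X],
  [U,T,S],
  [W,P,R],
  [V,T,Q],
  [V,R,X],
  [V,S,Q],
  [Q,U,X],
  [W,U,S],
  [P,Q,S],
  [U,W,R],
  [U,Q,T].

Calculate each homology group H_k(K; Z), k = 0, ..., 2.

H_0 = Z,  H_1 = Z ⊕ Z/2,  H_2 = 0.

Order the vertices as P < Q < R < S < T < U < V < W < X. Listing each simplex with vertices in this order, K has dimension 2 with simplices:

  0-simplices (9): P, Q, R, S, T, U, V, W, X
  1-simplices (27): PQ, PR, PS, PT, PW, PX, QS, QT, QU, QV, QX, RT, RU, RV, RW, RX, ST, SU, SV, SW, TU, TV, UW, UX, VW, VX, WX
  2-simplices (18): PQS, PQX, PRT, PRW, PST, PWX, QSV, QTU, QTV, QUX, RTV, RUW, RUX, RVX, STU, SUW, SVW, VWX

so the chain groups are C_0 ≅ Z^9, C_1 ≅ Z^27, C_2 ≅ Z^18.

∂_1: C_1 → C_0 sends each edge [p,q] (with p < q) to q − p. For instance
  ∂QU = U − Q.
The 9×27 boundary matrix has rank 8 and Smith normal form diag(1,1,1,1,1,1,1,1).

The boundary map ∂_2: C_2 → C_1 maps a triangle to the signed sum of its edges. For instance
  ∂SVW = VW − SW + SV,
  ∂QUX = UX − QX + QU.
The resulting 27×18 matrix has rank 18, and its Smith normal form has invariant factors (1,1,1,1,1,1,1,1,1,1,1,1,1,1,1,1,1,2).

Now H_k = ker ∂_k / im ∂_{k+1}, so:

  H_0: rank C_0 − rank ∂_1 = 9 − 8 = 1, and the invariant factors of ∂_1 are all 1, so H_0 = Z.
  H_1: rank ker ∂_1 − rank ∂_2 = (27 − 8) − 18 = 1, and ∂_2 has invariant factor 2 > 1, so H_1 = Z ⊕ Z/2.
  H_2: rank ker ∂_2 − rank ∂_3 = (18 − 18) − 0 = 0, and there is no ∂_3, so H_2 = 0.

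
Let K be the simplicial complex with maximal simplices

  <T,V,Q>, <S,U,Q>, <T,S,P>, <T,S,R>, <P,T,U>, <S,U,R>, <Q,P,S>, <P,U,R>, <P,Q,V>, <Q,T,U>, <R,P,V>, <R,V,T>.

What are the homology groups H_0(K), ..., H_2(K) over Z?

Fix the vertex order P < Q < R < S < T < U < V and write every simplex with vertices in increasing order. Then dim K = 2 and the simplices of K are:

  0-simplices (7): P, Q, R, S, T, U, V
  1-simplices (18): PQ, PR, PS, PT, PU, PV, QS, QT, QU, QV, RS, RT, RU, RV, ST, SU, TU, TV
  2-simplices (12): PQS, PQV, PRU, PRV, PST, PTU, QSU, QTU, QTV, RST, RSU, RTV

giving chain groups C_0 ≅ Z^7, C_1 ≅ Z^18, C_2 ≅ Z^12.

∂_1: C_1 → C_0 is given by ∂[p,q] = [q] − [p]. For instance
  ∂QU = U − Q.
This gives a 7×18 integer matrix of rank 6; reducing to Smith normal form yields diagonal entries (1,1,1,1,1,1).

∂_2: C_2 → C_1 maps a triangle to the signed sum of its edges. For instance
  ∂RST = ST − RT + RS,
  ∂PTU = TU − PU + PT.
As a 18×12 matrix over Z this has rank 12, with invariant factors (1,1,1,1,1,1,1,1,1,1,1,2).

From H_k ≅ ker(∂_k) / im(∂_{k+1}) we obtain:

  H_0: rank C_0 − rank ∂_1 = 7 − 6 = 1, and the invariant factors of ∂_1 are all 1, so H_0 ≅ Z.
  H_1: rank ker ∂_1 − rank ∂_2 = (18 − 6) − 12 = 0, and ∂_2 has invariant factor 2 > 1, so H_1 ≅ Z_2.
  H_2: rank ker ∂_2 − rank ∂_3 = (12 − 12) − 0 = 0, and there is no ∂_3, so H_2 ≅ 0.

H_0 = Z,  H_1 = Z_2,  H_2 = 0.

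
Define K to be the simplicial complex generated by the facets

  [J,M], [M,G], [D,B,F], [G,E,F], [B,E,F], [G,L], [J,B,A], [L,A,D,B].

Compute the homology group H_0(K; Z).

H_0 ≅ Z.

Take the total order A < B < D < E < F < G < J < L < M on the vertex set. Then K (dimension 3) consists of the simplices:

  0-simplices (9): A, B, D, E, F, G, J, L, M
  1-simplices (17): AB, AD, AJ, AL, BD, BE, BF, BJ, BL, DF, DL, EF, EG, FG, GL, GM, JM
  2-simplices (8): ABD, ABJ, ABL, ADL, BDF, BDL, BEF, EFG
  3-simplices (1): ABDL

so the chain groups are C_0 ≅ Z^9, C_1 ≅ Z^17, C_2 ≅ Z^8, C_3 ≅ Z^1.

The boundary map ∂_1: C_1 → C_0 maps an edge to its endpoints' difference, ∂[p,q] = q − p. For instance
  ∂BJ = J − B.
The resulting 9×17 matrix has rank 8, and its Smith normal form has invariant factors (1,1,1,1,1,1,1,1).

The boundary map ∂_2: C_2 → C_1 acts by ∂[p,q,r] = [q,r] − [p,r] + [p,q]. For instance
  ∂BEF = EF − BF + BE,
  ∂BDL = DL − BL + BD.
The 17×8 boundary matrix has rank 7 and Smith normal form diag(1,1,1,1,1,1,1).

∂_3: C_3 → C_2 sends each 3-simplex σ to the alternating sum Σ_i (−1)^i (σ with its i-th vertex removed). For instance
  ∂ABDL = BDL − ADL + ABL − ABD.
This gives a 8×1 integer matrix of rank 1; reducing to Smith normal form yields diagonal entries (1).

From H_k ≅ ker(∂_k) / im(∂_{k+1}) we obtain:

  H_0: rank C_0 − rank ∂_1 = 9 − 8 = 1, and the invariant factors of ∂_1 are all 1, so H_0 = Z.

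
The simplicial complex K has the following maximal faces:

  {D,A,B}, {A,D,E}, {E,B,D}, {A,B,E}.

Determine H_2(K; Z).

Fix the vertex order A < B < D < E and write every simplex with vertices in increasing order. Then dim K = 2 and the simplices of K are:

  0-simplices (4): A, B, D, E
  1-simplices (6): AB, AD, AE, BD, BE, DE
  2-simplices (4): ABD, ABE, ADE, BDE

giving chain groups C_0 ≅ Z^4, C_1 ≅ Z^6, C_2 ≅ Z^4.

The boundary map ∂_1: C_1 → C_0 maps an edge to its endpoints' difference, ∂[p,q] = q − p. For instance
  ∂DE = E − D.
This gives a 4×6 integer matrix of rank 3; reducing to Smith normal form yields diagonal entries (1,1,1).

The boundary map ∂_2: C_2 → C_1 sends each 2-simplex [p,q,r] to [q,r] − [p,r] + [p,q]. For instance
  ∂ABE = BE − AE + AB,
  ∂ABD = BD − AD + AB.
This gives a 6×4 integer matrix of rank 3; reducing to Smith normal form yields diagonal entries (1,1,1).

Reading off H_k = ker ∂_k / im ∂_{k+1}:

  H_2: rank ker ∂_2 − rank ∂_3 = (4 − 3) − 0 = 1, and there is no ∂_3, so H_2 = Z.

(K is a triangulation of the 2-sphere S^2.)

H_2 ≅ Z.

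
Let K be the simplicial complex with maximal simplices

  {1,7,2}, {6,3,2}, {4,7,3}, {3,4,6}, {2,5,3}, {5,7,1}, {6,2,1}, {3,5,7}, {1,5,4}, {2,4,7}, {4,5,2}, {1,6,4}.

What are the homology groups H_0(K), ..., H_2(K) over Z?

H_0 ≅ Z,  H_1 ≅ Z_2,  H_2 = 0.

Fix the vertex order 1 < 2 < 3 < 4 < 5 < 6 < 7 and write every simplex with vertices in increasing order. Then dim K = 2 and the simplices of K are:

  0-simplices (7): [1], [2], [3], [4], [5], [6], [7]
  1-simplices (18): [1,2], [1,4], [1,5], [1,6], [1,7], [2,3], [2,4], [2,5], [2,6], [2,7], [3,4], [3,5], [3,6], [3,7], [4,5], [4,6], [4,7], [5,7]
  2-simplices (12): [1,2,6], [1,2,7], [1,4,5], [1,4,6], [1,5,7], [2,3,5], [2,3,6], [2,4,5], [2,4,7], [3,4,6], [3,4,7], [3,5,7]

giving chain groups C_0 ≅ Z^7, C_1 ≅ Z^18, C_2 ≅ Z^12.

∂_1: C_1 → C_0 is given by ∂[p,q] = [q] − [p].
The resulting 7×18 matrix has rank 6, and its Smith normal form has invariant factors (1,1,1,1,1,1).

Boundary ∂_2: C_2 → C_1 maps a triangle to the signed sum of its edges. For instance
  ∂[2,3,6] = [3,6] − [2,6] + [2,3],
  ∂[2,4,5] = [4,5] − [2,5] + [2,4].
The 18×12 boundary matrix has rank 12 and Smith normal form diag(1,1,1,1,1,1,1,1,1,1,1,2).

From H_k ≅ ker(∂_k) / im(∂_{k+1}) we obtain:

  H_0: rank C_0 − rank ∂_1 = 7 − 6 = 1, and the invariant factors of ∂_1 are all 1, so H_0 = Z.
  H_1: rank ker ∂_1 − rank ∂_2 = (18 − 6) − 12 = 0, and ∂_2 has invariant factor 2 > 1, so H_1 = Z_2.
  H_2: rank ker ∂_2 − rank ∂_3 = (12 − 12) − 0 = 0, and there is no ∂_3, so H_2 = 0.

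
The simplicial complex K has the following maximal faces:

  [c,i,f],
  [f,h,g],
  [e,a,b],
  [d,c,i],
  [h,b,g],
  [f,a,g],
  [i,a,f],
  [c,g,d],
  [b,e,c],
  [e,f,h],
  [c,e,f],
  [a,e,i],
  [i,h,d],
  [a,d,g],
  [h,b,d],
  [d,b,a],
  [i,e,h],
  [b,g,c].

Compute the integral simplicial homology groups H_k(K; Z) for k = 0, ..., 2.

Fix the vertex order a < b < c < d < e < f < g < h < i and write every simplex with vertices in increasing order. Then dim K = 2 and the simplices of K are:

  0-simplices (9): a, b, c, d, e, f, g, h, i
  1-simplices (27): ab, ad, ae, af, ag, ai, bc, bd, be, bg, bh, cd, ce, cf, cg, ci, dg, dh, di, ef, eh, ei, fg, fh, fi, gh, hi
  2-simplices (18): abd, abe, adg, aei, afg, afi, bce, bcg, bdh, bgh, cdg, cdi, cef, cfi, dhi, efh, ehi, fgh

so the chain groups are C_0 ≅ Z^9, C_1 ≅ Z^27, C_2 ≅ Z^18.

Boundary ∂_1: C_1 → C_0 maps an edge to its endpoints' difference, ∂[p,q] = q − p. For instance
  ∂di = i − d.
This gives a 9×27 integer matrix of rank 8; reducing to Smith normal form yields diagonal entries (1,1,1,1,1,1,1,1).

∂_2: C_2 → C_1 acts by ∂[p,q,r] = [q,r] − [p,r] + [p,q]. For instance
  ∂abe = be − ae + ab,
  ∂dhi = hi − di + dh.
The resulting 27×18 matrix has rank 18, and its Smith normal form has invariant factors (1,1,1,1,1,1,1,1,1,1,1,1,1,1,1,1,1,2).

Reading off H_k = ker ∂_k / im ∂_{k+1}:

  H_0: rank C_0 − rank ∂_1 = 9 − 8 = 1, and the invariant factors of ∂_1 are all 1, so H_0 ≅ Z.
  H_1: rank ker ∂_1 − rank ∂_2 = (27 − 8) − 18 = 1, and ∂_2 has invariant factor 2 > 1, so H_1 ≅ Z ⊕ Z/2.
  H_2: rank ker ∂_2 − rank ∂_3 = (18 − 18) − 0 = 0, and there is no ∂_3, so H_2 ≅ 0.

H_0 = Z,  H_1 = Z ⊕ Z/2,  H_2 = 0.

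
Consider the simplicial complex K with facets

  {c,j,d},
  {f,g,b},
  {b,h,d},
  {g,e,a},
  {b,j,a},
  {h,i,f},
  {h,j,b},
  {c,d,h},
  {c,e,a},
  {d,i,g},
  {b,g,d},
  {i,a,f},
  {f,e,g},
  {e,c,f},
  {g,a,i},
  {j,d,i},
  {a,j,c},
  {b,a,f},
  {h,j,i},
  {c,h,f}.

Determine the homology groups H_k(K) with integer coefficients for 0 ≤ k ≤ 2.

We work with the vertex ordering a < b < c < d < e < f < g < h < i < j. The simplices of K, each written with vertices in increasing order, are:

  0-simplices (10): a, b, c, d, e, f, g, h, i, j
  1-simplices (30): ab, ac, ae, af, ag, ai, aj, bd, bf, bg, bh, bj, cd, ce, cf, ch, cj, dg, dh, di, dj, ef, eg, fg, fh, fi, gi, hi, hj, ij
  2-simplices (20): abf, abj, ace, acj, aeg, afi, agi, bdg, bdh, bfg, bhj, cdh, cdj, cef, cfh, dgi, dij, efg, fhi, hij

Hence C_0 ≅ Z^10, C_1 ≅ Z^30, C_2 ≅ Z^20.

Boundary ∂_1: C_1 → C_0 maps an edge to its endpoints' difference, ∂[p,q] = q − p. For instance
  ∂bh = h − b.
As a 10×30 matrix over Z this has rank 9, with invariant factors (1,1,1,1,1,1,1,1,1).

∂_2: C_2 → C_1 sends each 2-simplex [p,q,r] to [q,r] − [p,r] + [p,q]. For instance
  ∂hij = ij − hj + hi,
  ∂acj = cj − aj + ac.
This gives a 30×20 integer matrix of rank 20; reducing to Smith normal form yields diagonal entries (1,1,1,1,1,1,1,1,1,1,1,1,1,1,1,1,1,1,1,2).

From H_k ≅ ker(∂_k) / im(∂_{k+1}) we obtain:

  H_0: rank C_0 − rank ∂_1 = 10 − 9 = 1, and the invariant factors of ∂_1 are all 1, so H_0 = Z.
  H_1: rank ker ∂_1 − rank ∂_2 = (30 − 9) − 20 = 1, and ∂_2 has invariant factor 2 > 1, so H_1 = Z ⊕ Z/2Z.
  H_2: rank ker ∂_2 − rank ∂_3 = (20 − 20) − 0 = 0, and there is no ∂_3, so H_2 = 0.

As a check, the Euler characteristic is 10 − 30 + 20 = 0, which agrees with 1 − 1 + 0 = 0.

H_0 = Z,  H_1 = Z ⊕ Z/2Z,  H_2 = 0.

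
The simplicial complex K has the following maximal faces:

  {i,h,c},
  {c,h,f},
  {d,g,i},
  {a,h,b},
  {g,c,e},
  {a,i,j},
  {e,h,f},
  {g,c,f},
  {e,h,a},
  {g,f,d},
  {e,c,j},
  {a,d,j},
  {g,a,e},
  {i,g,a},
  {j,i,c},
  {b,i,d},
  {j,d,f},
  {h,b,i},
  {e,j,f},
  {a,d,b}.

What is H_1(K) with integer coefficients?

H_1 = Z ⊕ Z/2.

K has 10 vertices, 30 edges, 20 triangles.
rank ∂_1 = 9, rank ∂_2 = 20 ⇒ b_1 = 30 − 9 − 20 = 1; ∂_2 has invariant factor(s) [2] giving torsion. So H_1 = Z ⊕ Z/2.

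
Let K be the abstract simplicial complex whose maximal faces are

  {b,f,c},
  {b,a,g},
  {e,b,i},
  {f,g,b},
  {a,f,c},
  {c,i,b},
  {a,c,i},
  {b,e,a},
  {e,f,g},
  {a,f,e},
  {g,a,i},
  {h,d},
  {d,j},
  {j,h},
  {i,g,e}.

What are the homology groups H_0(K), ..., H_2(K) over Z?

H_0 = Z^2,  H_1 = Z ⊕ Z/2Z,  H_2 = 0.

We work with the vertex ordering a < b < c < d < e < f < g < h < i < j. The simplices of K, each written with vertices in increasing order, are:

  0-simplices (10): a, b, c, d, e, f, g, h, i, j
  1-simplices (21): ab, ac, ae, af, ag, ai, bc, be, bf, bg, bi, cf, ci, dh, dj, ef, eg, ei, fg, gi, hj
  2-simplices (12): abe, abg, acf, aci, aef, agi, bcf, bci, bei, bfg, efg, egi

so the chain groups are C_0 ≅ Z^10, C_1 ≅ Z^21, C_2 ≅ Z^12.

∂_1: C_1 → C_0 maps an edge to its endpoints' difference, ∂[p,q] = q − p. For instance
  ∂ab = b − a.
This gives a 10×21 integer matrix of rank 8; reducing to Smith normal form yields diagonal entries (1,1,1,1,1,1,1,1).

Boundary ∂_2: C_2 → C_1 sends each 2-simplex [p,q,r] to [q,r] − [p,r] + [p,q]. For instance
  ∂bei = ei − bi + be,
  ∂acf = cf − af + ac.
The resulting 21×12 matrix has rank 12, and its Smith normal form has invariant factors (1,1,1,1,1,1,1,1,1,1,1,2).

Reading off H_k = ker ∂_k / im ∂_{k+1}:

  H_0: rank C_0 − rank ∂_1 = 10 − 8 = 2, and the invariant factors of ∂_1 are all 1, so H_0 = Z^2.
  H_1: rank ker ∂_1 − rank ∂_2 = (21 − 8) − 12 = 1, and ∂_2 has invariant factor 2 > 1, so H_1 = Z ⊕ Z/2Z.
  H_2: rank ker ∂_2 − rank ∂_3 = (12 − 12) − 0 = 0, and there is no ∂_3, so H_2 = 0.

As a check, the Euler characteristic is 10 − 21 + 12 = 1, which agrees with 2 − 1 + 0 = 1.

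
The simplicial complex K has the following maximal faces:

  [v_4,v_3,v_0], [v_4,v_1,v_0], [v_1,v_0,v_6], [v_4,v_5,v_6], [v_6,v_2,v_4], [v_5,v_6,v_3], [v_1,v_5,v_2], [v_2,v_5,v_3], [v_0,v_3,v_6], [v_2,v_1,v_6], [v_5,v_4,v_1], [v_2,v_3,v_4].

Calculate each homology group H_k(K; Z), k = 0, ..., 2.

Fix the vertex order v_0 < v_1 < v_2 < v_3 < v_4 < v_5 < v_6 and write every simplex with vertices in increasing order. Then dim K = 2 and the simplices of K are:

  0-simplices (7): [v_0], [v_1], [v_2], [v_3], [v_4], [v_5], [v_6]
  1-simplices (18): (18 of them)
  2-simplices (12): (12 of them)

so the chain groups are C_0 ≅ Z^7, C_1 ≅ Z^18, C_2 ≅ Z^12.

∂_1: C_1 → C_0 is given by ∂[p,q] = [q] − [p]. For instance
  ∂[v_2,v_3] = [v_3] − [v_2].
As a 7×18 matrix over Z this has rank 6, with invariant factors (1,1,1,1,1,1).

∂_2: C_2 → C_1 sends each 2-simplex [p,q,r] to [q,r] − [p,r] + [p,q]. For instance
  ∂[v_0,v_1,v_4] = [v_1,v_4] − [v_0,v_4] + [v_0,v_1],
  ∂[v_3,v_5,v_6] = [v_5,v_6] − [v_3,v_6] + [v_3,v_5].
This gives a 18×12 integer matrix of rank 12; reducing to Smith normal form yields diagonal entries (1,1,1,1,1,1,1,1,1,1,1,2).

From H_k ≅ ker(∂_k) / im(∂_{k+1}) we obtain:

  H_0: rank C_0 − rank ∂_1 = 7 − 6 = 1, and the invariant factors of ∂_1 are all 1, so H_0 ≅ Z.
  H_1: rank ker ∂_1 − rank ∂_2 = (18 − 6) − 12 = 0, and ∂_2 has invariant factor 2 > 1, so H_1 ≅ Z/2.
  H_2: rank ker ∂_2 − rank ∂_3 = (12 − 12) − 0 = 0, and there is no ∂_3, so H_2 ≅ 0.

As a check, the Euler characteristic is 7 − 18 + 12 = 1, which agrees with 1 − 0 + 0 = 1.

H_0 = Z,  H_1 = Z/2,  H_2 = 0.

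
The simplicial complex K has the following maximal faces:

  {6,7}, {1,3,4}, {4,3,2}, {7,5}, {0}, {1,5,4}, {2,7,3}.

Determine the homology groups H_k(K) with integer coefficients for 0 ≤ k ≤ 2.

We work with the vertex ordering 0 < 1 < 2 < 3 < 4 < 5 < 6 < 7. The simplices of K, each written with vertices in increasing order, are:

  0-simplices (8): [0], [1], [2], [3], [4], [5], [6], [7]
  1-simplices (11): [1,3], [1,4], [1,5], [2,3], [2,4], [2,7], [3,4], [3,7], [4,5], [5,7], [6,7]
  2-simplices (4): [1,3,4], [1,4,5], [2,3,4], [2,3,7]

so the chain groups are C_0 ≅ Z^8, C_1 ≅ Z^11, C_2 ≅ Z^4.

The boundary map ∂_1: C_1 → C_0 sends each edge [p,q] (with p < q) to q − p. For instance
  ∂[3,7] = [7] − [3].
This gives a 8×11 integer matrix of rank 6; reducing to Smith normal form yields diagonal entries (1,1,1,1,1,1).

∂_2: C_2 → C_1 sends each 2-simplex [p,q,r] to [q,r] − [p,r] + [p,q]. For instance
  ∂[2,3,7] = [3,7] − [2,7] + [2,3],
  ∂[2,3,4] = [3,4] − [2,4] + [2,3].
The resulting 11×4 matrix has rank 4, and its Smith normal form has invariant factors (1,1,1,1).

Reading off H_k = ker ∂_k / im ∂_{k+1}:

  H_0: rank C_0 − rank ∂_1 = 8 − 6 = 2, and the invariant factors of ∂_1 are all 1, so H_0 = Z^2.
  H_1: rank ker ∂_1 − rank ∂_2 = (11 − 6) − 4 = 1, and the invariant factors of ∂_2 are all 1, so H_1 = Z.
  H_2: rank ker ∂_2 − rank ∂_3 = (4 − 4) − 0 = 0, and there is no ∂_3, so H_2 = 0.

H_0 = Z^2,  H_1 = Z,  H_2 = 0.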